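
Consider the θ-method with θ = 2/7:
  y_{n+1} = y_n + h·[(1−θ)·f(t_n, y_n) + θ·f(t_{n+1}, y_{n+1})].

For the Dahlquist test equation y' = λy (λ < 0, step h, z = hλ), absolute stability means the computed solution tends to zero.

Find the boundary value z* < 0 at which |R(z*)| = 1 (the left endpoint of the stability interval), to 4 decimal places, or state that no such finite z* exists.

On y'=λy, z=hλ:
  y_{n+1} = y_n + z·[5/7·y_n + 2/7·y_{n+1}] ⇒ (1 − 2/7z)y_{n+1} = (1 + 5/7z)y_n
  R(z) = (1 + 5/7z)/(1 − 2/7z).

Solve |R(x)|<1 on ℝ⁻.
x=-0.74: |R|=0.3892
R=−1: 1+5/7x = −1+2/7x ⇒ -3/7x=2 ⇒ x=2/(-3/7)=-4.6667
Confirm numerically:
  x=-3.416: |R|=0.72874 <1
  x=-3.334: |R|=0.70749 <1
  x=-2.384: |R|=0.41808 <1
  x=-2.044: |R|=0.29040 <1
  x=-5.213: |R|=1.09405 >1
  x=-5.035: |R|=1.06473 >1
Stable set (-4.6667, 0).

z* = -4.6667.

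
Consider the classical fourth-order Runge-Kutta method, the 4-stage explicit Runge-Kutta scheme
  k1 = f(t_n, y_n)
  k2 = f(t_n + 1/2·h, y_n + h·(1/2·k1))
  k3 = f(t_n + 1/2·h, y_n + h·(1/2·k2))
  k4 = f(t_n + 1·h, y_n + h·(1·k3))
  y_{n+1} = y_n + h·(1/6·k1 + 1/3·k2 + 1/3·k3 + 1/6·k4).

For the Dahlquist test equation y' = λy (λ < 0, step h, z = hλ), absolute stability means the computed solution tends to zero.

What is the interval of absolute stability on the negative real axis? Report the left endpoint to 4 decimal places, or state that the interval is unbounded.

Set f=λy, z=hλ:
  order 4, 4-stage ⇒ R(z)=1+z+z^2/2+z^3/6+z^4/24
  (e.g. R(-1.35)=0.28958, |R|=0.28958)

Find x<0 with |R(x)|<1.
x=-1.35: |R|=0.2896
|R(-1.25)|=0.3075 |R(-0.83)|=0.4389 |R(-0.72)|=0.4882
Bisect:
  x_lo=-3.4198 |R|=2.4608  x_hi=-0.2287 |R|=0.7956
  mid=-1.82422 |R|=0.28932 →hi
  mid=-2.62200 |R|=0.78045 →hi
  mid=-3.02088 |R|=1.41732 →lo
  mid=-2.82144 |R|=1.05588 →lo
  mid=-2.72172 |R|=0.90830 →hi
  mid=-2.77158 |R|=0.97952 →hi
  mid=-2.79651 |R|=1.01704 →lo
  mid=-2.78404 |R|=0.99812 →hi
  ...
  [-2.78541,-2.78521] ⇒ x*=-2.7853
So |R|<1 on (-2.7853, 0).

(-2.7853, 0).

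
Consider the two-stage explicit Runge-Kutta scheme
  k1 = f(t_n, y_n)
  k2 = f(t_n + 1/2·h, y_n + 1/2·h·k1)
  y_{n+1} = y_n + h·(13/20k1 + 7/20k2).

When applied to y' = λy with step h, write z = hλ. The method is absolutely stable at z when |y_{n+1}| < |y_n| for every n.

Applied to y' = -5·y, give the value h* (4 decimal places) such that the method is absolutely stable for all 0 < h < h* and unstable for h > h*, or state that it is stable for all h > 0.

On y'=λy, z=hλ:
  k1=λy_n ⇒ h·k1=z·y_n;  k2=λ(1+1/2z)y_n ⇒ h·k2=z(1+1/2z)y_n
  y_{n+1}/y_n = 1 + 13/20z + 7/20z(1+1/2z) = 1 + z + 7/40z²
  R(z) = 1 + z + 7/40z².

Boundary: |R(x)|=1, x<0.
x=-0.92: |R|=0.2281
R=1: x+7/40x²=0 ⇒ x=−40/7=-5.7143; min R=1−1/(4·7/40)=-0.4286>−1
Confirm numerically:
  x=-3.448: |R|=0.36748 <1
  x=-2.533: |R|=0.41018 <1
  x=-2.516: |R|=0.40821 <1
  x=-6.191: |R|=1.51648 >1
  x=-6.001: |R|=1.30110 >1
  x=-5.987: |R|=1.28573 >1
So |R|<1 on (-5.7143, 0).

(-5.7143,0); λ=-5 ⇒ h* = (40/7)/5 = 1.1429.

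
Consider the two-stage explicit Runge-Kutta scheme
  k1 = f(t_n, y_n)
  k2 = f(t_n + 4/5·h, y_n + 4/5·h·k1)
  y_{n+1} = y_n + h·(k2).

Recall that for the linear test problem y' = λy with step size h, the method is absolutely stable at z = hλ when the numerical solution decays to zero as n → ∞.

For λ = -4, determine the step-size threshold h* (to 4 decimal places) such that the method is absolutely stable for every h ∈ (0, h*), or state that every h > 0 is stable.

(-1.2500,0); λ=-4 ⇒ h* = (5/4)/4 = 0.3125.

On y'=λy, z=hλ:
  k1=λy_n ⇒ h·k1=z·y_n;  k2=λ(1+4/5z)y_n ⇒ h·k2=z(1+4/5z)y_n
  y_{n+1}/y_n = 1 + z(1+4/5z) = 1 + z + 4/5z²
  ⇒ R(z) = 1 + z + 4/5z².

Find x<0 with |R(x)|<1.
x=-1.65: |R|=1.5280
R=1: x+4/5x²=0 ⇒ x=−5/4=-1.2500; min R=1−1/(4·4/5)=0.6875>−1
Confirm numerically:
  x=-1.023: |R|=0.81422 <1
  x=-0.671: |R|=0.68919 <1
  x=-0.632: |R|=0.68754 <1
  x=-1.383: |R|=1.14715 >1
  x=-1.330: |R|=1.08512 >1
Interval (-1.2500, 0).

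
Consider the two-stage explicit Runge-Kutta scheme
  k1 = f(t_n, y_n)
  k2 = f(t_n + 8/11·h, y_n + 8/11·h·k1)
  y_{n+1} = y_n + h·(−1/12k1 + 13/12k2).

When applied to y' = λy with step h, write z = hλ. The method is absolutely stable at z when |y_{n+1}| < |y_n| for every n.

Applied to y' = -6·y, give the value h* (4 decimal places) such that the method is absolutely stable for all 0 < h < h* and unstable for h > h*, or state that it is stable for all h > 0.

On y'=λy, z=hλ:
  k1=λy_n ⇒ h·k1=z·y_n;  k2=λ(1+8/11z)y_n ⇒ h·k2=z(1+8/11z)y_n
  y_{n+1}/y_n = 1 − 1/12z + 13/12z(1+8/11z) = 1 + z + 26/33z²
  ⇒ R(z) = 1 + z + 26/33z².

Find x<0 with |R(x)|<1.
x=-0.33: |R|=0.7558
R=1: x+26/33x²=0 ⇒ x=−33/26=-1.2692; min R=1−1/(4·26/33)=0.6827>−1
Confirm numerically:
  x=-1.029: |R|=0.80524 <1
  x=-0.819: |R|=0.70948 <1
  x=-0.634: |R|=0.68269 <1
  x=-0.585: |R|=0.68463 <1
  x=-1.764: |R|=1.68764 >1
  x=-1.559: |R|=1.35592 >1
  x=-1.420: |R|=1.16868 >1
Interval (-1.2692, 0).

(-1.2692,0); λ=-6 ⇒ h* = (33/26)/6 = 0.2115.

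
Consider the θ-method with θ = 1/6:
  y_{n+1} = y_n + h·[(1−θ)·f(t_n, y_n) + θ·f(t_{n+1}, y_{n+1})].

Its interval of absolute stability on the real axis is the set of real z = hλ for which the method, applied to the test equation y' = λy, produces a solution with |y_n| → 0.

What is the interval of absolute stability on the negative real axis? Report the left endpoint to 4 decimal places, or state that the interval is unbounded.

Test eqn y'=λy, z=hλ:
  y_{n+1} = y_n + z·[5/6·y_n + 1/6·y_{n+1}] ⇒ (1 − 1/6z)y_{n+1} = (1 + 5/6z)y_n
  R(z) = (1 + 5/6z)/(1 − 1/6z).

Solve |R(x)|<1 on ℝ⁻.
x=-1.72: |R|=0.3368
R=−1: 1+5/6x = −1+1/6x ⇒ -2/3x=2 ⇒ x=2/(-2/3)=-3.0000
Confirm numerically:
  x=-2.667: |R|=0.84631 <1
  x=-2.214: |R|=0.61724 <1
  x=-1.802: |R|=0.38580 <1
  x=-3.596: |R|=1.24844 >1
  x=-3.334: |R|=1.14313 >1
  x=-3.069: |R|=1.03043 >1
Interval (-3.0000, 0).

(-3.0000, 0).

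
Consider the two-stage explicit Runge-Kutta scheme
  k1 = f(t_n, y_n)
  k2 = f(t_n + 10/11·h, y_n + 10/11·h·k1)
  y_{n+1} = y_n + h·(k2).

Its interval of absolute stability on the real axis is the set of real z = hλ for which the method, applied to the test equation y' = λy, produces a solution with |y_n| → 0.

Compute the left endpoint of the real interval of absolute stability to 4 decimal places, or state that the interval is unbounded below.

With y'=λy (z=hλ):
  k1=λy_n ⇒ h·k1=z·y_n;  k2=λ(1+10/11z)y_n ⇒ h·k2=z(1+10/11z)y_n
  y_{n+1}/y_n = 1 + z(1+10/11z) = 1 + z + 10/11z²
  R(z) = 1 + z + 10/11z².

Need |R(x)|<1, x<0.
x=-0.31: |R|=0.7774
R=1: x+10/11x²=0 ⇒ x=−11/10=-1.1000; min R=1−1/(4·10/11)=0.7250>−1
Confirm numerically:
  x=-0.793: |R|=0.77868 <1
  x=-0.521: |R|=0.72576 <1
  x=-0.473: |R|=0.73039 <1
  x=-1.572: |R|=1.67453 >1
  x=-1.450: |R|=1.46136 >1
  x=-1.309: |R|=1.24871 >1
Stable set (-1.1000, 0).

z* = -1.1000.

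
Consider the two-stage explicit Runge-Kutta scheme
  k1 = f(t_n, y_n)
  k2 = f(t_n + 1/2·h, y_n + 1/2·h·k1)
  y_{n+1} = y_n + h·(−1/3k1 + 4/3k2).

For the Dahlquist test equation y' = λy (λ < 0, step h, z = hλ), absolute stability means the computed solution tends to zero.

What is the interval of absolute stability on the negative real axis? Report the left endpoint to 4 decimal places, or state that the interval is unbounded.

With y'=λy (z=hλ):
  k1=λy_n ⇒ h·k1=z·y_n;  k2=λ(1+1/2z)y_n ⇒ h·k2=z(1+1/2z)y_n
  y_{n+1}/y_n = 1 − 1/3z + 4/3z(1+1/2z) = 1 + z + 2/3z²
  so R(z) = 1 + z + 2/3z².

Boundary: |R(x)|=1, x<0.
x=-1.37: |R|=0.8813
R=1: x+2/3x²=0 ⇒ x=−3/2=-1.5000; min R=1−1/(4·2/3)=0.6250>−1
Confirm numerically:
  x=-1.358: |R|=0.87144 <1
  x=-0.817: |R|=0.62799 <1
  x=-0.716: |R|=0.62577 <1
  x=-2.027: |R|=1.71215 >1
  x=-1.520: |R|=1.02027 >1
Stable set (-1.5000, 0).

z∈(-1.5000,0).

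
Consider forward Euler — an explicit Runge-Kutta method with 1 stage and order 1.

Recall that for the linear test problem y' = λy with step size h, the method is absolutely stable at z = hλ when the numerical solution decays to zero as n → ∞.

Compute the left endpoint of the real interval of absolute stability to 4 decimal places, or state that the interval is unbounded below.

z* = -2.0000.

On y'=λy, z=hλ:
  order 1, 1-stage ⇒ R(z)=1+z
  (e.g. R(-1.46)=-0.46000, |R|=0.46000)

Need |R(x)|<1, x<0.
x=-1.46: |R|=0.4600
|R(-1.72)|=0.7200 |R(-1.17)|=0.1700 |R(-0.56)|=0.4400
Bisect:
  x_lo=-2.7884 |R|=1.7884  x_hi=-0.1424 |R|=0.8576
  mid=-1.46544 |R|=0.46544 →hi
  mid=-2.12694 |R|=1.12694 →lo
  mid=-1.79619 |R|=0.79619 →hi
  mid=-1.96156 |R|=0.96156 →hi
  mid=-2.04425 |R|=1.04425 →lo
  mid=-2.00291 |R|=1.00291 →lo
  mid=-1.98223 |R|=0.98223 →hi
  mid=-1.99257 |R|=0.99257 →hi
  ...
  [-2.00016,-2.00000] ⇒ x*=-2.0000
Interval (-2.0000, 0).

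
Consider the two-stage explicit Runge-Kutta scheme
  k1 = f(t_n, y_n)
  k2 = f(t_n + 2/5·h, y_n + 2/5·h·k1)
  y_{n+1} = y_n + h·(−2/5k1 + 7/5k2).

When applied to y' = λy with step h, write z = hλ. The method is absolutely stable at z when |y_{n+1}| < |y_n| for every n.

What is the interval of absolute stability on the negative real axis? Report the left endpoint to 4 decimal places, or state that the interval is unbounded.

z∈(-1.7857,0).

Test eqn y'=λy, z=hλ:
  k1=λy_n ⇒ h·k1=z·y_n;  k2=λ(1+2/5z)y_n ⇒ h·k2=z(1+2/5z)y_n
  y_{n+1}/y_n = 1 − 2/5z + 7/5z(1+2/5z) = 1 + z + 14/25z²
  so R(z) = 1 + z + 14/25z².

Solve |R(x)|<1 on ℝ⁻.
x=-0.6: |R|=0.6016
R=1: x+14/25x²=0 ⇒ x=−25/14=-1.7857; min R=1−1/(4·14/25)=0.5536>−1
Confirm numerically:
  x=-1.528: |R|=0.77948 <1
  x=-0.957: |R|=0.55588 <1
  x=-0.933: |R|=0.55447 <1
  x=-2.126: |R|=1.40513 >1
  x=-2.052: |R|=1.30599 >1
Stable set (-1.7857, 0).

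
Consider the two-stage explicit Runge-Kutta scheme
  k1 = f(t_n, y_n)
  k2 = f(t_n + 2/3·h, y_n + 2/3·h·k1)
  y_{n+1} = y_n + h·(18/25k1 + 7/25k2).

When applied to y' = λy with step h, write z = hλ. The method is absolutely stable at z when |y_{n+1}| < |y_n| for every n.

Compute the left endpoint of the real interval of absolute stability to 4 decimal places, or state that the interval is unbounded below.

Set f=λy, z=hλ:
  k1=λy_n ⇒ h·k1=z·y_n;  k2=λ(1+2/3z)y_n ⇒ h·k2=z(1+2/3z)y_n
  y_{n+1}/y_n = 1 + 18/25z + 7/25z(1+2/3z) = 1 + z + 14/75z²
  ⇒ R(z) = 1 + z + 14/75z².

Boundary: |R(x)|=1, x<0.
x=-1.48: |R|=0.0711
R=1: x+14/75x²=0 ⇒ x=−75/14=-5.3571; min R=1−1/(4·14/75)=-0.3393>−1
Confirm numerically:
  x=-3.686: |R|=0.14984 <1
  x=-3.426: |R|=0.23500 <1
  x=-3.015: |R|=0.31816 <1
  x=-5.748: |R|=1.41937 >1
  x=-5.564: |R|=1.21484 >1
  x=-5.450: |R|=1.09447 >1
Stable set (-5.3571, 0).

left endpoint -5.3571.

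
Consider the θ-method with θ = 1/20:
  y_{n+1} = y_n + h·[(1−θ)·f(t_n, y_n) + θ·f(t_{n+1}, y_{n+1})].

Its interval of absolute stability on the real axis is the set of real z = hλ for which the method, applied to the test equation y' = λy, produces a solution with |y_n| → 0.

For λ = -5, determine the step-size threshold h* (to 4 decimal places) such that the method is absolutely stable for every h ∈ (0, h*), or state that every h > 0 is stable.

Set f=λy, z=hλ:
  y_{n+1} = y_n + z·[19/20·y_n + 1/20·y_{n+1}] ⇒ (1 − 1/20z)y_{n+1} = (1 + 19/20z)y_n
  ⇒ R(z) = (1 + 19/20z)/(1 − 1/20z).

Need |R(x)|<1, x<0.
x=-1.53: |R|=0.4213
R=−1: 1+19/20x = −1+1/20x ⇒ -9/10x=2 ⇒ x=2/(-9/10)=-2.2222
Confirm numerically:
  x=-1.907: |R|=0.74100 <1
  x=-1.670: |R|=0.54130 <1
  x=-1.406: |R|=0.31365 <1
  x=-1.371: |R|=0.28305 <1
  x=-2.791: |R|=1.44921 >1
  x=-2.645: |R|=1.33606 >1
Stable set (-2.2222, 0).

(-2.2222,0); λ=-5 ⇒ h* = (20/9)/5 = 0.4444.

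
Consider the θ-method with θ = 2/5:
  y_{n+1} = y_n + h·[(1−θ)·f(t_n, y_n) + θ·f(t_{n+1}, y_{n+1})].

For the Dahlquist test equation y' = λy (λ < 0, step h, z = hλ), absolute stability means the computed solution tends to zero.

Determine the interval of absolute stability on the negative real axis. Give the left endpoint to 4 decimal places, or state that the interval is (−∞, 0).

On y'=λy, z=hλ:
  y_{n+1} = y_n + z·[3/5·y_n + 2/5·y_{n+1}] ⇒ (1 − 2/5z)y_{n+1} = (1 + 3/5z)y_n
  Hence R(z) = (1 + 3/5z)/(1 − 2/5z).

Solve |R(x)|<1 on ℝ⁻.
x=-0.84: |R|=0.3713
R=−1: 1+3/5x = −1+2/5x ⇒ -1/5x=2 ⇒ x=2/(-1/5)=-10.0000
Confirm numerically:
  x=-9.531: |R|=0.98051 <1
  x=-7.848: |R|=0.89602 <1
  x=-7.792: |R|=0.89273 <1
  x=-10.277: |R|=1.01084 >1
  x=-10.268: |R|=1.01049 >1
  x=-10.129: |R|=1.00511 >1
Interval (-10.0000, 0).

z∈(-10.0000,0).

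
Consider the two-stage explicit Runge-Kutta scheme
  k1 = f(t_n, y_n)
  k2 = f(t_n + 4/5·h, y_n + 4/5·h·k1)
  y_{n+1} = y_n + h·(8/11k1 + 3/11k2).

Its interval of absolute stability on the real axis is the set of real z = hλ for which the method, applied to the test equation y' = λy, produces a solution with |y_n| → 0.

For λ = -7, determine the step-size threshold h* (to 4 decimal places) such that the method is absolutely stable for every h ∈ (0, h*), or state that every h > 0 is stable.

On y'=λy, z=hλ:
  k1=λy_n ⇒ h·k1=z·y_n;  k2=λ(1+4/5z)y_n ⇒ h·k2=z(1+4/5z)y_n
  y_{n+1}/y_n = 1 + 8/11z + 3/11z(1+4/5z) = 1 + z + 12/55z²
  R(z) = 1 + z + 12/55z².

Boundary: |R(x)|=1, x<0.
x=-1.72: |R|=0.0745
R=1: x+12/55x²=0 ⇒ x=−55/12=-4.5833; min R=1−1/(4·12/55)=-0.1458>−1
Confirm numerically:
  x=-4.396: |R|=0.82032 <1
  x=-3.559: |R|=0.20460 <1
  x=-2.582: |R|=0.12744 <1
  x=-5.132: |R|=1.61435 >1
  x=-4.897: |R|=1.33513 >1
  x=-4.723: |R|=1.14392 >1
So |R|<1 on (-4.5833, 0).

(-4.5833,0); λ=-7 ⇒ h* = (55/12)/7 = 0.6548.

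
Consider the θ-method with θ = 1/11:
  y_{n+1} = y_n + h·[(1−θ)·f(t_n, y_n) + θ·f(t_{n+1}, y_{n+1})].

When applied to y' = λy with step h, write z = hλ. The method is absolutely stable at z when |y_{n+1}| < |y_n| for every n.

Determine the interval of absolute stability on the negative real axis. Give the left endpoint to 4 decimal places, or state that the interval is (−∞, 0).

z∈(-2.4444,0).

With y'=λy (z=hλ):
  y_{n+1} = y_n + z·[10/11·y_n + 1/11·y_{n+1}] ⇒ (1 − 1/11z)y_{n+1} = (1 + 10/11z)y_n
  Hence R(z) = (1 + 10/11z)/(1 − 1/11z).

Solve |R(x)|<1 on ℝ⁻.
x=-0.65: |R|=0.3863
R=−1: 1+10/11x = −1+1/11x ⇒ -9/11x=2 ⇒ x=2/(-9/11)=-2.4444
Confirm numerically:
  x=-2.252: |R|=0.86930 <1
  x=-1.517: |R|=0.33315 <1
  x=-1.323: |R|=0.18096 <1
  x=-1.274: |R|=0.14176 <1
  x=-3.027: |R|=1.37378 >1
  x=-2.974: |R|=1.34106 >1
  x=-2.717: |R|=1.17883 >1
Interval (-2.4444, 0).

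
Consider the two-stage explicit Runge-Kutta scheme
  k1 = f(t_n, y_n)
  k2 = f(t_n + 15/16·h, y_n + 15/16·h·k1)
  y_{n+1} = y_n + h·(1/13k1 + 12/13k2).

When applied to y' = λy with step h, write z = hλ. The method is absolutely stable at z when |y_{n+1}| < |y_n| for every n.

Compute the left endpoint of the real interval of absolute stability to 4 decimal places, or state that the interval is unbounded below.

With y'=λy (z=hλ):
  k1=λy_n ⇒ h·k1=z·y_n;  k2=λ(1+15/16z)y_n ⇒ h·k2=z(1+15/16z)y_n
  y_{n+1}/y_n = 1 + 1/13z + 12/13z(1+15/16z) = 1 + z + 45/52z²
  R(z) = 1 + z + 45/52z².

Boundary: |R(x)|=1, x<0.
x=-0.43: |R|=0.7300
R=1: x+45/52x²=0 ⇒ x=−52/45=-1.1556; min R=1−1/(4·45/52)=0.7111>−1
Confirm numerically:
  x=-1.032: |R|=0.88966 <1
  x=-1.030: |R|=0.88809 <1
  x=-0.988: |R|=0.85674 <1
  x=-0.744: |R|=0.73502 <1
  x=-1.707: |R|=1.81460 >1
  x=-1.420: |R|=1.32496 >1
So |R|<1 on (-1.1556, 0).

z* = -1.1556.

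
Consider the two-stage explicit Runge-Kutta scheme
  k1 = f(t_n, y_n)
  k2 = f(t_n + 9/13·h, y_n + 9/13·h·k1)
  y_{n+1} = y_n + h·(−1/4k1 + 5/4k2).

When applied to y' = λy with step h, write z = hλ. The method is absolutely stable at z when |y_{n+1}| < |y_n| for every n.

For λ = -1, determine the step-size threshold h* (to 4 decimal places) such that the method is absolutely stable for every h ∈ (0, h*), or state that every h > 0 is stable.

On y'=λy, z=hλ:
  k1=λy_n ⇒ h·k1=z·y_n;  k2=λ(1+9/13z)y_n ⇒ h·k2=z(1+9/13z)y_n
  y_{n+1}/y_n = 1 − 1/4z + 5/4z(1+9/13z) = 1 + z + 45/52z²
  so R(z) = 1 + z + 45/52z².

Need |R(x)|<1, x<0.
x=-0.78: |R|=0.7465
R=1: x+45/52x²=0 ⇒ x=−52/45=-1.1556; min R=1−1/(4·45/52)=0.7111>−1
Confirm numerically:
  x=-0.917: |R|=0.81069 <1
  x=-0.696: |R|=0.72321 <1
  x=-0.636: |R|=0.71404 <1
  x=-0.471: |R|=0.72098 <1
  x=-1.197: |R|=1.04293 >1
  x=-1.191: |R|=1.03653 >1
Interval (-1.1556, 0).

(-1.1556,0); λ=-1 ⇒ h* = (52/45)/1 = 1.1556.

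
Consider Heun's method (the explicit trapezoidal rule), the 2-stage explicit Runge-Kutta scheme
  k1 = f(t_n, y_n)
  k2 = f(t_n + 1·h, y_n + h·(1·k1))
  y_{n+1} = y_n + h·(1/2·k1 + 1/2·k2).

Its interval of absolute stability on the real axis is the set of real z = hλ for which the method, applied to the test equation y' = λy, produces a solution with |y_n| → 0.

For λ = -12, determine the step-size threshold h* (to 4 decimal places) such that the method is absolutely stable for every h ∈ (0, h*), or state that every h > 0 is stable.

(-2.0000,0); λ=-12 ⇒ h* = 0.1667.

With y'=λy (z=hλ):
  order 2, 2-stage ⇒ R(z)=1+z+z^2/2
  (e.g. R(-1.03)=0.50045, |R|=0.50045)

Solve |R(x)|<1 on ℝ⁻.
x=-1.03: |R|=0.5005
|R(-1.49)|=0.6200 |R(-1.41)|=0.5840 |R(-1.01)|=0.5000
Bisect:
  x_lo=-2.6774 |R|=1.9069  x_hi=-0.2433 |R|=0.7863
  mid=-1.46039 |R|=0.60598 →hi
  mid=-2.06891 |R|=1.07128 →lo
  mid=-1.76465 |R|=0.79234 →hi
  mid=-1.91678 |R|=0.92024 →hi
  mid=-1.99284 |R|=0.99287 →hi
  mid=-2.03087 |R|=1.03135 →lo
  mid=-2.01186 |R|=1.01193 →lo
  mid=-2.00235 |R|=1.00235 →lo
  mid=-1.99760 |R|=0.99760 →hi
  mid=-1.99997 |R|=0.99997 →hi
  ...
  [-2.00012,-1.99997] ⇒ x*=-2.0000
So |R|<1 on (-2.0000, 0).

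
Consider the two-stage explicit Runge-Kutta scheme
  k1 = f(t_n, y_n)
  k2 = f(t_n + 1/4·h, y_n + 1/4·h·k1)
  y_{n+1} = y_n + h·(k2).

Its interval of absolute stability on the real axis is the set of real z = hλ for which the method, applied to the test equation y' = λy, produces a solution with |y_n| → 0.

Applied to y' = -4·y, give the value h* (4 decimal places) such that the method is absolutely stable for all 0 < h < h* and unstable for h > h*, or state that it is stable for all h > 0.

(-4.0000,0); λ=-4 ⇒ h* = (4)/4 = 1.0000.

Test eqn y'=λy, z=hλ:
  k1=λy_n ⇒ h·k1=z·y_n;  k2=λ(1+1/4z)y_n ⇒ h·k2=z(1+1/4z)y_n
  y_{n+1}/y_n = 1 + z(1+1/4z) = 1 + z + 1/4z²
  so R(z) = 1 + z + 1/4z².

Find x<0 with |R(x)|<1.
x=-0.89: |R|=0.3080
R=1: x+1/4x²=0 ⇒ x=−4=-4.0000; min R=1−1/(4·1/4)=0.0000>−1
Confirm numerically:
  x=-3.147: |R|=0.32890 <1
  x=-2.637: |R|=0.10144 <1
  x=-1.812: |R|=0.00884 <1
  x=-4.502: |R|=1.56500 >1
  x=-4.318: |R|=1.34328 >1
  x=-4.197: |R|=1.20670 >1
So |R|<1 on (-4.0000, 0).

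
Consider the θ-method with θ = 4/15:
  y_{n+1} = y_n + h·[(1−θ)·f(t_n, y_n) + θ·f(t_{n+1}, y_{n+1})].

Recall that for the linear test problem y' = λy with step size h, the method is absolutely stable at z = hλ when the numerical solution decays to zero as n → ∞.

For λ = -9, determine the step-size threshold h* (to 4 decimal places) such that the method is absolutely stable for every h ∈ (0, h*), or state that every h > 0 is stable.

(-4.2857,0); λ=-9 ⇒ h* = (30/7)/9 = 0.4762.

On y'=λy, z=hλ:
  y_{n+1} = y_n + z·[11/15·y_n + 4/15·y_{n+1}] ⇒ (1 − 4/15z)y_{n+1} = (1 + 11/15z)y_n
  R(z) = (1 + 11/15z)/(1 − 4/15z).

Find x<0 with |R(x)|<1.
x=-1.55: |R|=0.0967
R=−1: 1+11/15x = −1+4/15x ⇒ -7/15x=2 ⇒ x=2/(-7/15)=-4.2857
Confirm numerically:
  x=-4.159: |R|=0.97196 <1
  x=-3.672: |R|=0.85530 <1
  x=-3.090: |R|=0.69408 <1
  x=-1.766: |R|=0.20060 <1
  x=-4.682: |R|=1.08225 >1
  x=-4.653: |R|=1.07649 >1
So |R|<1 on (-4.2857, 0).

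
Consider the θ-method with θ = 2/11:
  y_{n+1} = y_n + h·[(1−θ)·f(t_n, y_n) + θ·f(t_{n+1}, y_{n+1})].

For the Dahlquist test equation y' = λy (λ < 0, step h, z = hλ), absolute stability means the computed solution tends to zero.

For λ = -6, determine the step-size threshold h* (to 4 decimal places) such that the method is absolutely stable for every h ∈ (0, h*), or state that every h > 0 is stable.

Set f=λy, z=hλ:
  y_{n+1} = y_n + z·[9/11·y_n + 2/11·y_{n+1}] ⇒ (1 − 2/11z)y_{n+1} = (1 + 9/11z)y_n
  Hence R(z) = (1 + 9/11z)/(1 − 2/11z).

Solve |R(x)|<1 on ℝ⁻.
x=-0.85: |R|=0.2638
R=−1: 1+9/11x = −1+2/11x ⇒ -7/11x=2 ⇒ x=2/(-7/11)=-3.1429
Confirm numerically:
  x=-2.110: |R|=0.52497 <1
  x=-1.865: |R|=0.39274 <1
  x=-1.542: |R|=0.20435 <1
  x=-3.654: |R|=1.19543 >1
  x=-3.514: |R|=1.14411 >1
  x=-3.254: |R|=1.04444 >1
Interval (-3.1429, 0).

(-3.1429,0); λ=-6 ⇒ h* = (22/7)/6 = 0.5238.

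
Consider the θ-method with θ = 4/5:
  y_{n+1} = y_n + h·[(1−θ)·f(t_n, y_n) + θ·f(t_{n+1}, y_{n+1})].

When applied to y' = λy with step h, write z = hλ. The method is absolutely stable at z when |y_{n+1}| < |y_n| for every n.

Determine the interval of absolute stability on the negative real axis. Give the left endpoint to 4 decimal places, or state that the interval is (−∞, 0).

interval (−∞, 0).

Test eqn y'=λy, z=hλ:
  y_{n+1} = y_n + z·[1/5·y_n + 4/5·y_{n+1}] ⇒ (1 − 4/5z)y_{n+1} = (1 + 1/5z)y_n
  R(z) = (1 + 1/5z)/(1 − 4/5z).

Solve |R(x)|<1 on ℝ⁻.
x=-1.1: |R|=0.4149
x=-2: |R|=0.2308
x=-10: |R|=0.1111
x=-100: |R|=0.2346
θ=4/5≥1/2 ⇒ |1+1/5x|<|1−4/5x| ∀x<0 ⇒ unbounded interval.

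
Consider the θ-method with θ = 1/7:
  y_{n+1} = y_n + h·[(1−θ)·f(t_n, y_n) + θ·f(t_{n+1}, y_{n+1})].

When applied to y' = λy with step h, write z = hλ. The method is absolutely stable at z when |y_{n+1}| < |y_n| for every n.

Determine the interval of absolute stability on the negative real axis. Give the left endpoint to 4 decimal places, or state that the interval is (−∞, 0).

(-2.8000, 0).

Test eqn y'=λy, z=hλ:
  y_{n+1} = y_n + z·[6/7·y_n + 1/7·y_{n+1}] ⇒ (1 − 1/7z)y_{n+1} = (1 + 6/7z)y_n
  R(z) = (1 + 6/7z)/(1 − 1/7z).

Need |R(x)|<1, x<0.
x=-0.45: |R|=0.5772
R=−1: 1+6/7x = −1+1/7x ⇒ -5/7x=2 ⇒ x=2/(-5/7)=-2.8000
Confirm numerically:
  x=-2.113: |R|=0.62307 <1
  x=-1.840: |R|=0.45701 <1
  x=-1.406: |R|=0.17083 <1
  x=-3.279: |R|=1.23300 >1
  x=-2.954: |R|=1.07736 >1
Interval (-2.8000, 0).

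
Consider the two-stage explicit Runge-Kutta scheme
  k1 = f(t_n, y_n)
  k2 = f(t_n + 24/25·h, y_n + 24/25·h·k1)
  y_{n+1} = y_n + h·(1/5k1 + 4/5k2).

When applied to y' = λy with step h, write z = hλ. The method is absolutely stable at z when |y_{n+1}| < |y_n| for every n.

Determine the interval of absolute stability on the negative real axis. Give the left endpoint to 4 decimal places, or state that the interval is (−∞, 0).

Set f=λy, z=hλ:
  k1=λy_n ⇒ h·k1=z·y_n;  k2=λ(1+24/25z)y_n ⇒ h·k2=z(1+24/25z)y_n
  y_{n+1}/y_n = 1 + 1/5z + 4/5z(1+24/25z) = 1 + z + 96/125z²
  R(z) = 1 + z + 96/125z².

Boundary: |R(x)|=1, x<0.
x=-1.02: |R|=0.7790
R=1: x+96/125x²=0 ⇒ x=−125/96=-1.3021; min R=1−1/(4·96/125)=0.6745>−1
Confirm numerically:
  x=-1.203: |R|=0.90846 <1
  x=-0.822: |R|=0.69693 <1
  x=-0.777: |R|=0.68666 <1
  x=-0.551: |R|=0.68217 <1
  x=-1.629: |R|=1.40900 >1
  x=-1.520: |R|=1.25439 >1
  x=-1.397: |R|=1.10184 >1
Interval (-1.3021, 0).

z∈(-1.3021,0).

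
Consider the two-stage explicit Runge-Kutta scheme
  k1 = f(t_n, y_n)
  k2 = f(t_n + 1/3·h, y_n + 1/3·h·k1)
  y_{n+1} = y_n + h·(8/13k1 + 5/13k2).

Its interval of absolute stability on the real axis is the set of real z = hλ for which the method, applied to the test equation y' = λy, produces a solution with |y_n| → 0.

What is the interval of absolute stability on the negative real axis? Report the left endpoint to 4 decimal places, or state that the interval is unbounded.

On y'=λy, z=hλ:
  k1=λy_n ⇒ h·k1=z·y_n;  k2=λ(1+1/3z)y_n ⇒ h·k2=z(1+1/3z)y_n
  y_{n+1}/y_n = 1 + 8/13z + 5/13z(1+1/3z) = 1 + z + 5/39z²
  R(z) = 1 + z + 5/39z².

Boundary: |R(x)|=1, x<0.
x=-1.8: |R|=0.3846
R=1: x+5/39x²=0 ⇒ x=−39/5=-7.8000; min R=1−1/(4·5/39)=-0.9500>−1
Confirm numerically:
  x=-7.376: |R|=0.59905 <1
  x=-5.620: |R|=0.57072 <1
  x=-5.590: |R|=0.58383 <1
  x=-4.976: |R|=0.80157 <1
  x=-7.956: |R|=1.15912 >1
  x=-7.855: |R|=1.05539 >1
So |R|<1 on (-7.8000, 0).

(-7.8000, 0).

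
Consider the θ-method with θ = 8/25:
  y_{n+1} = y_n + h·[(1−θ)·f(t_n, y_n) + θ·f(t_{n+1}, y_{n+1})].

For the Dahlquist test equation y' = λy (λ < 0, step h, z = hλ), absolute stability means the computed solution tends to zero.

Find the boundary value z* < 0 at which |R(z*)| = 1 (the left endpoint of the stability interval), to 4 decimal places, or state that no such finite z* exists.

Test eqn y'=λy, z=hλ:
  y_{n+1} = y_n + z·[17/25·y_n + 8/25·y_{n+1}] ⇒ (1 − 8/25z)y_{n+1} = (1 + 17/25z)y_n
  so R(z) = (1 + 17/25z)/(1 − 8/25z).

Boundary: |R(x)|=1, x<0.
x=-1.07: |R|=0.2029
R=−1: 1+17/25x = −1+8/25x ⇒ -9/25x=2 ⇒ x=2/(-9/25)=-5.5556
Confirm numerically:
  x=-5.512: |R|=0.99433 <1
  x=-5.150: |R|=0.94486 <1
  x=-4.038: |R|=0.76166 <1
  x=-4.008: |R|=0.75592 <1
  x=-6.124: |R|=1.06914 >1
  x=-5.661: |R|=1.01350 >1
So |R|<1 on (-5.5556, 0).

left endpoint -5.5556.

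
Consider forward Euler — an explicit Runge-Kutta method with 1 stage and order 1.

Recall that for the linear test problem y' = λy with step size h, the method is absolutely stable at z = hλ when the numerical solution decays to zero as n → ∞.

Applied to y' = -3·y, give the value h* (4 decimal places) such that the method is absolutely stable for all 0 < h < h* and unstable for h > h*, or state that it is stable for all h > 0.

Test eqn y'=λy, z=hλ:
  order 1, 1-stage ⇒ R(z)=1+z
  (e.g. R(-0.33)=0.67000, |R|=0.67000)

Boundary: |R(x)|=1, x<0.
x=-0.33: |R|=0.6700
|R(-2.06)|=1.0600 |R(-0.7)|=0.3000 |R(-0.6)|=0.4000
Bisect:
  x_lo=-2.8464 |R|=1.8464  x_hi=-0.2250 |R|=0.7750
  mid=-1.53567 |R|=0.53567 →hi
  mid=-2.19102 |R|=1.19102 →lo
  mid=-1.86335 |R|=0.86335 →hi
  mid=-2.02718 |R|=1.02718 →lo
  mid=-1.94526 |R|=0.94526 →hi
  mid=-1.98622 |R|=0.98622 →hi
  mid=-2.00670 |R|=1.00670 →lo
  mid=-1.99646 |R|=0.99646 →hi
  ...
  [-2.00014,-1.99998] ⇒ x*=-2.0000
So |R|<1 on (-2.0000, 0).

(-2.0000,0); λ=-3 ⇒ h* = 0.6667.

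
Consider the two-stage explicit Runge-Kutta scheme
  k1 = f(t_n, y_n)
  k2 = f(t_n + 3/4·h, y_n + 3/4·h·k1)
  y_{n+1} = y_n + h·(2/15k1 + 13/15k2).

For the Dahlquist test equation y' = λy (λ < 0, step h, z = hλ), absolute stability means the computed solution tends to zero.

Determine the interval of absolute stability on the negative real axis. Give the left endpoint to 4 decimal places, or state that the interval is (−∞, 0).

With y'=λy (z=hλ):
  k1=λy_n ⇒ h·k1=z·y_n;  k2=λ(1+3/4z)y_n ⇒ h·k2=z(1+3/4z)y_n
  y_{n+1}/y_n = 1 + 2/15z + 13/15z(1+3/4z) = 1 + z + 13/20z²
  R(z) = 1 + z + 13/20z².

Need |R(x)|<1, x<0.
x=-0.34: |R|=0.7351
R=1: x+13/20x²=0 ⇒ x=−20/13=-1.5385; min R=1−1/(4·13/20)=0.6154>−1
Confirm numerically:
  x=-1.309: |R|=0.80476 <1
  x=-1.140: |R|=0.70474 <1
  x=-0.849: |R|=0.61952 <1
  x=-0.832: |R|=0.61795 <1
  x=-2.004: |R|=1.60641 >1
  x=-1.634: |R|=1.10147 >1
So |R|<1 on (-1.5385, 0).

z∈(-1.5385,0).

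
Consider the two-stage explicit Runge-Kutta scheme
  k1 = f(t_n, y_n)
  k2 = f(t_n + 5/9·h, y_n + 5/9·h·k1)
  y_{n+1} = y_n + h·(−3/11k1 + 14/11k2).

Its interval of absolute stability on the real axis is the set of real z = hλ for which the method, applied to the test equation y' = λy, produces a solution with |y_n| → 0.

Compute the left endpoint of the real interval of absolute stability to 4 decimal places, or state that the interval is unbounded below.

z* = -1.4143.

On y'=λy, z=hλ:
  k1=λy_n ⇒ h·k1=z·y_n;  k2=λ(1+5/9z)y_n ⇒ h·k2=z(1+5/9z)y_n
  y_{n+1}/y_n = 1 − 3/11z + 14/11z(1+5/9z) = 1 + z + 70/99z²
  ⇒ R(z) = 1 + z + 70/99z².

Find x<0 with |R(x)|<1.
x=-0.7: |R|=0.6465
R=1: x+70/99x²=0 ⇒ x=−99/70=-1.4143; min R=1−1/(4·70/99)=0.6464>−1
Confirm numerically:
  x=-1.182: |R|=0.80587 <1
  x=-0.829: |R|=0.65693 <1
  x=-0.737: |R|=0.64706 <1
  x=-0.659: |R|=0.64807 <1
  x=-1.954: |R|=1.74568 >1
  x=-1.497: |R|=1.08755 >1
Interval (-1.4143, 0).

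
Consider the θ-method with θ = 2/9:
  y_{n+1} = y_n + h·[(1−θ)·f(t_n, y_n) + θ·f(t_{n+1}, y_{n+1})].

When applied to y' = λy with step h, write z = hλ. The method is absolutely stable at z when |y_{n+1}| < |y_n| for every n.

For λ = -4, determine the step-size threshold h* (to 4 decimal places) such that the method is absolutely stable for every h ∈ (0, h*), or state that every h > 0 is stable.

Test eqn y'=λy, z=hλ:
  y_{n+1} = y_n + z·[7/9·y_n + 2/9·y_{n+1}] ⇒ (1 − 2/9z)y_{n+1} = (1 + 7/9z)y_n
  Hence R(z) = (1 + 7/9z)/(1 − 2/9z).

Find x<0 with |R(x)|<1.
x=-0.48: |R|=0.5663
R=−1: 1+7/9x = −1+2/9x ⇒ -5/9x=2 ⇒ x=2/(-5/9)=-3.6000
Confirm numerically:
  x=-3.449: |R|=0.95251 <1
  x=-2.953: |R|=0.78297 <1
  x=-2.646: |R|=0.66625 <1
  x=-2.335: |R|=0.53731 <1
  x=-4.106: |R|=1.14699 >1
  x=-3.906: |R|=1.09101 >1
  x=-3.676: |R|=1.02324 >1
Interval (-3.6000, 0).

(-3.6000,0); λ=-4 ⇒ h* = (18/5)/4 = 0.9000.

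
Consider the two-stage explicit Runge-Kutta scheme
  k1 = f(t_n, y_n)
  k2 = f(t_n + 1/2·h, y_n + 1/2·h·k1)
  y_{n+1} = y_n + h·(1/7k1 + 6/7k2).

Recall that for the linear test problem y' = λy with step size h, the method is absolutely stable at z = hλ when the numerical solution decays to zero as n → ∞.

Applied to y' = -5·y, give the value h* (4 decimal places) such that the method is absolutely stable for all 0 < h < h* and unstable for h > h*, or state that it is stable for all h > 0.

On y'=λy, z=hλ:
  k1=λy_n ⇒ h·k1=z·y_n;  k2=λ(1+1/2z)y_n ⇒ h·k2=z(1+1/2z)y_n
  y_{n+1}/y_n = 1 + 1/7z + 6/7z(1+1/2z) = 1 + z + 3/7z²
  so R(z) = 1 + z + 3/7z².

Find x<0 with |R(x)|<1.
x=-1.73: |R|=0.5527
R=1: x+3/7x²=0 ⇒ x=−7/3=-2.3333; min R=1−1/(4·3/7)=0.4167>−1
Confirm numerically:
  x=-2.275: |R|=0.94312 <1
  x=-1.563: |R|=0.48399 <1
  x=-1.463: |R|=0.45430 <1
  x=-2.794: |R|=1.55162 >1
  x=-2.553: |R|=1.24035 >1
Interval (-2.3333, 0).

(-2.3333,0); λ=-5 ⇒ h* = (7/3)/5 = 0.4667.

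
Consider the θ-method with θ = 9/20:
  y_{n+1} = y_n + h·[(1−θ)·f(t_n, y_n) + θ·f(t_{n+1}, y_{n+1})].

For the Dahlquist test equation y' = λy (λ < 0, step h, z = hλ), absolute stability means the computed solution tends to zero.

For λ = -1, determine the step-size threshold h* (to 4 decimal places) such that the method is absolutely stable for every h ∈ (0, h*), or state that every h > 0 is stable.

With y'=λy (z=hλ):
  y_{n+1} = y_n + z·[11/20·y_n + 9/20·y_{n+1}] ⇒ (1 − 9/20z)y_{n+1} = (1 + 11/20z)y_n
  R(z) = (1 + 11/20z)/(1 − 9/20z).

Boundary: |R(x)|=1, x<0.
x=-1: |R|=0.3103
R=−1: 1+11/20x = −1+9/20x ⇒ -1/10x=2 ⇒ x=2/(-1/10)=-20.0000
Confirm numerically:
  x=-18.093: |R|=0.97914 <1
  x=-17.946: |R|=0.97737 <1
  x=-12.762: |R|=0.89266 <1
  x=-20.369: |R|=1.00363 >1
  x=-20.257: |R|=1.00254 >1
Stable set (-20.0000, 0).

(-20.0000,0); λ=-1 ⇒ h* = (20)/1 = 20.0000.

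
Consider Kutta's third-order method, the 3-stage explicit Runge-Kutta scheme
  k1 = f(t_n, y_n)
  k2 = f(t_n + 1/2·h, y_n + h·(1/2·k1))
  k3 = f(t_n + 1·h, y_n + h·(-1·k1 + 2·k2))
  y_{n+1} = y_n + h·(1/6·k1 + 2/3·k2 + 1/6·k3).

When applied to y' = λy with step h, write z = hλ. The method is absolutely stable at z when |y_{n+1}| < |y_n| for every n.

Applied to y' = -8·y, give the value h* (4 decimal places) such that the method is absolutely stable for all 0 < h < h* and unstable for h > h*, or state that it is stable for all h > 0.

(-2.5127,0); λ=-8 ⇒ h* = 0.3141.

On y'=λy, z=hλ:
  order 3, 3-stage ⇒ R(z)=1+z+z^2/2+z^3/6
  (e.g. R(-1.78)=-0.13576, |R|=0.13576)

Boundary: |R(x)|=1, x<0.
x=-1.78: |R|=0.1358
|R(-1.55)|=0.0306 |R(-1.24)|=0.2110 |R(-0.83)|=0.4192
Bisect:
  x_lo=-3.3791 |R|=3.1006  x_hi=-0.1796 |R|=0.8356
  mid=-1.77935 |R|=0.13523 →hi
  mid=-2.57923 |R|=1.11270 →lo
  mid=-2.17929 |R|=0.52965 →hi
  mid=-2.37926 |R|=0.79360 →hi
  mid=-2.47924 |R|=0.94576 →hi
  mid=-2.52924 |R|=1.02732 →lo
  mid=-2.50424 |R|=0.98607 →hi
  mid=-2.51674 |R|=1.00658 →lo
  ...
  [-2.51283,-2.51264] ⇒ x*=-2.5127
So |R|<1 on (-2.5127, 0).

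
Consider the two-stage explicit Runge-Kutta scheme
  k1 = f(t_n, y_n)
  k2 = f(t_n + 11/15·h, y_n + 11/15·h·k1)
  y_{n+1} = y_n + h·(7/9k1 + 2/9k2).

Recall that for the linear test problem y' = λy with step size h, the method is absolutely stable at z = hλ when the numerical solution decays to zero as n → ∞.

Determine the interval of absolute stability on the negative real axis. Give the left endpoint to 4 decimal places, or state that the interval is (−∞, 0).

(-6.1364, 0).

Test eqn y'=λy, z=hλ:
  k1=λy_n ⇒ h·k1=z·y_n;  k2=λ(1+11/15z)y_n ⇒ h·k2=z(1+11/15z)y_n
  y_{n+1}/y_n = 1 + 7/9z + 2/9z(1+11/15z) = 1 + z + 22/135z²
  so R(z) = 1 + z + 22/135z².

Need |R(x)|<1, x<0.
x=-1.33: |R|=0.0417
R=1: x+22/135x²=0 ⇒ x=−135/22=-6.1364; min R=1−1/(4·22/135)=-0.5341>−1
Confirm numerically:
  x=-6.100: |R|=0.96385 <1
  x=-5.984: |R|=0.85142 <1
  x=-5.804: |R|=0.68564 <1
  x=-5.233: |R|=0.22962 <1
  x=-6.670: |R|=1.58004 >1
  x=-6.318: |R|=1.18701 >1
  x=-6.162: |R|=1.02574 >1
So |R|<1 on (-6.1364, 0).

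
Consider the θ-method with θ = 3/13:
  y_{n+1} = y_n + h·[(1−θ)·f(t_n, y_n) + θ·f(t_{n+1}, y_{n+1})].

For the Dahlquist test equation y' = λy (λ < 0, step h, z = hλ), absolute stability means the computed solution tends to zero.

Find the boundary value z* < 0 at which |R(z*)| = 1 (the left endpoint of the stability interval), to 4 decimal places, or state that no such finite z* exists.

Test eqn y'=λy, z=hλ:
  y_{n+1} = y_n + z·[10/13·y_n + 3/13·y_{n+1}] ⇒ (1 − 3/13z)y_{n+1} = (1 + 10/13z)y_n
  Hence R(z) = (1 + 10/13z)/(1 − 3/13z).

Boundary: |R(x)|=1, x<0.
x=-1.47: |R|=0.0976
R=−1: 1+10/13x = −1+3/13x ⇒ -7/13x=2 ⇒ x=2/(-7/13)=-3.7143
Confirm numerically:
  x=-3.529: |R|=0.94501 <1
  x=-2.417: |R|=0.55158 <1
  x=-1.774: |R|=0.25871 <1
  x=-3.910: |R|=1.05540 >1
  x=-3.883: |R|=1.04791 >1
So |R|<1 on (-3.7143, 0).

z* = -3.7143.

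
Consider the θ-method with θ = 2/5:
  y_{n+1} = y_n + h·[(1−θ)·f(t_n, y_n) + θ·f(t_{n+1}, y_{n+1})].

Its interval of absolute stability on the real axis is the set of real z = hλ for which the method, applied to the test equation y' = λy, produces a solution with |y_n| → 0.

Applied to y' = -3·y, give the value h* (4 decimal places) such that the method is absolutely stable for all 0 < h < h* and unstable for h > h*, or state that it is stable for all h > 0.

(-10.0000,0); λ=-3 ⇒ h* = (10)/3 = 3.3333.

With y'=λy (z=hλ):
  y_{n+1} = y_n + z·[3/5·y_n + 2/5·y_{n+1}] ⇒ (1 − 2/5z)y_{n+1} = (1 + 3/5z)y_n
  ⇒ R(z) = (1 + 3/5z)/(1 − 2/5z).

Boundary: |R(x)|=1, x<0.
x=-1.33: |R|=0.1319
R=−1: 1+3/5x = −1+2/5x ⇒ -1/5x=2 ⇒ x=2/(-1/5)=-10.0000
Confirm numerically:
  x=-9.457: |R|=0.97729 <1
  x=-6.844: |R|=0.83112 <1
  x=-5.336: |R|=0.70240 <1
  x=-4.154: |R|=0.56072 <1
  x=-10.429: |R|=1.01659 >1
  x=-10.139: |R|=1.00550 >1
  x=-10.131: |R|=1.00519 >1
Interval (-10.0000, 0).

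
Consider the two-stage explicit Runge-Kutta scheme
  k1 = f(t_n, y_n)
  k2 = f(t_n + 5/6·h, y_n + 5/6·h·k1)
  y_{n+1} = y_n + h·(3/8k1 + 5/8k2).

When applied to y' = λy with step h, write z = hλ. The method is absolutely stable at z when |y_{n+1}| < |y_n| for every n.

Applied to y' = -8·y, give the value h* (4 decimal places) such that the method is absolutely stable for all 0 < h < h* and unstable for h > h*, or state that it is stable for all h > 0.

(-1.9200,0); λ=-8 ⇒ h* = (48/25)/8 = 0.2400.

Set f=λy, z=hλ:
  k1=λy_n ⇒ h·k1=z·y_n;  k2=λ(1+5/6z)y_n ⇒ h·k2=z(1+5/6z)y_n
  y_{n+1}/y_n = 1 + 3/8z + 5/8z(1+5/6z) = 1 + z + 25/48z²
  so R(z) = 1 + z + 25/48z².

Need |R(x)|<1, x<0.
x=-1.3: |R|=0.5802
R=1: x+25/48x²=0 ⇒ x=−48/25=-1.9200; min R=1−1/(4·25/48)=0.5200>−1
Confirm numerically:
  x=-1.741: |R|=0.83769 <1
  x=-1.728: |R|=0.82720 <1
  x=-1.213: |R|=0.55334 <1
  x=-2.437: |R|=1.65621 >1
  x=-2.087: |R|=1.18153 >1
  x=-1.988: |R|=1.07041 >1
Stable set (-1.9200, 0).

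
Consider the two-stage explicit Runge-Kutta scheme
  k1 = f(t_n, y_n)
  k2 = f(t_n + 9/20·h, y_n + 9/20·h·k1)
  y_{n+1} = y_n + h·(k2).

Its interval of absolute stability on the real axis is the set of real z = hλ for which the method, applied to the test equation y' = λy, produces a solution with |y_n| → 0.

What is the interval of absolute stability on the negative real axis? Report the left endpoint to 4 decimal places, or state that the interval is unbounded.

With y'=λy (z=hλ):
  k1=λy_n ⇒ h·k1=z·y_n;  k2=λ(1+9/20z)y_n ⇒ h·k2=z(1+9/20z)y_n
  y_{n+1}/y_n = 1 + z(1+9/20z) = 1 + z + 9/20z²
  R(z) = 1 + z + 9/20z².

Find x<0 with |R(x)|<1.
x=-1.79: |R|=0.6518
R=1: x+9/20x²=0 ⇒ x=−20/9=-2.2222; min R=1−1/(4·9/20)=0.4444>−1
Confirm numerically:
  x=-2.127: |R|=0.90886 <1
  x=-1.829: |R|=0.67636 <1
  x=-1.543: |R|=0.52838 <1
  x=-2.604: |R|=1.44737 >1
  x=-2.549: |R|=1.37483 >1
  x=-2.366: |R|=1.15308 >1
Interval (-2.2222, 0).

z∈(-2.2222,0).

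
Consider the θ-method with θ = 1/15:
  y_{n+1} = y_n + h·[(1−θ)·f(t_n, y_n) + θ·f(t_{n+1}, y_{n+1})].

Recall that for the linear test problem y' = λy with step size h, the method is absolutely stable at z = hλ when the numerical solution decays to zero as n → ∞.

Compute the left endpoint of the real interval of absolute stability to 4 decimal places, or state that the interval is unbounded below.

Set f=λy, z=hλ:
  y_{n+1} = y_n + z·[14/15·y_n + 1/15·y_{n+1}] ⇒ (1 − 1/15z)y_{n+1} = (1 + 14/15z)y_n
  Hence R(z) = (1 + 14/15z)/(1 − 1/15z).

Solve |R(x)|<1 on ℝ⁻.
x=-0.91: |R|=0.1420
R=−1: 1+14/15x = −1+1/15x ⇒ -13/15x=2 ⇒ x=2/(-13/15)=-2.3077
Confirm numerically:
  x=-2.213: |R|=0.92848 <1
  x=-2.160: |R|=0.88811 <1
  x=-1.689: |R|=0.51807 <1
  x=-1.311: |R|=0.20563 <1
  x=-2.498: |R|=1.14139 >1
  x=-2.414: |R|=1.07936 >1
Interval (-2.3077, 0).

left endpoint -2.3077.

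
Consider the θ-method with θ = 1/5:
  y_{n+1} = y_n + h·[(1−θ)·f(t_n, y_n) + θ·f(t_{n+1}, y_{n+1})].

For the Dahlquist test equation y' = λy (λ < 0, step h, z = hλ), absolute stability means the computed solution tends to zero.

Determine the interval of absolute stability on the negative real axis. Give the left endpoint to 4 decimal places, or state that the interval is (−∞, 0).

With y'=λy (z=hλ):
  y_{n+1} = y_n + z·[4/5·y_n + 1/5·y_{n+1}] ⇒ (1 − 1/5z)y_{n+1} = (1 + 4/5z)y_n
  R(z) = (1 + 4/5z)/(1 − 1/5z).

Solve |R(x)|<1 on ℝ⁻.
x=-1.54: |R|=0.1774
R=−1: 1+4/5x = −1+1/5x ⇒ -3/5x=2 ⇒ x=2/(-3/5)=-3.3333
Confirm numerically:
  x=-2.822: |R|=0.80389 <1
  x=-2.171: |R|=0.51374 <1
  x=-2.151: |R|=0.50399 <1
  x=-1.440: |R|=0.11801 <1
  x=-3.637: |R|=1.10548 >1
  x=-3.632: |R|=1.10380 >1
So |R|<1 on (-3.3333, 0).

(-3.3333, 0).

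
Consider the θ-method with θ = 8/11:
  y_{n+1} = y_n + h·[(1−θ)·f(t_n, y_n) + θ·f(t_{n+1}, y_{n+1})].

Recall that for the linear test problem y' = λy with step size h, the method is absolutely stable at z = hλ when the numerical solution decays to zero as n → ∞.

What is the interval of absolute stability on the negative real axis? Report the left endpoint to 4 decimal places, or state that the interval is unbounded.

(−∞, 0) — no finite endpoint.

With y'=λy (z=hλ):
  y_{n+1} = y_n + z·[3/11·y_n + 8/11·y_{n+1}] ⇒ (1 − 8/11z)y_{n+1} = (1 + 3/11z)y_n
  so R(z) = (1 + 3/11z)/(1 − 8/11z).

Boundary: |R(x)|=1, x<0.
x=-0.95: |R|=0.4382
x=-2: |R|=0.1852
x=-10: |R|=0.2088
x=-100: |R|=0.3564
θ=8/11≥1/2 ⇒ |1+3/11x|<|1−8/11x| ∀x<0 ⇒ stable on all of ℝ⁻.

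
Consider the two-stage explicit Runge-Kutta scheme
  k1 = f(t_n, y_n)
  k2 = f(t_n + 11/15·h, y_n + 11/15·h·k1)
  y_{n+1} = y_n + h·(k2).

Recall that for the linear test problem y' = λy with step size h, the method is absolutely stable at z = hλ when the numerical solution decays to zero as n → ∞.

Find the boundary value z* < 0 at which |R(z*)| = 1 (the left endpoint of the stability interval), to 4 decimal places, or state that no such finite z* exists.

Test eqn y'=λy, z=hλ:
  k1=λy_n ⇒ h·k1=z·y_n;  k2=λ(1+11/15z)y_n ⇒ h·k2=z(1+11/15z)y_n
  y_{n+1}/y_n = 1 + z(1+11/15z) = 1 + z + 11/15z²
  R(z) = 1 + z + 11/15z².

Solve |R(x)|<1 on ℝ⁻.
x=-1.73: |R|=1.4648
R=1: x+11/15x²=0 ⇒ x=−15/11=-1.3636; min R=1−1/(4·11/15)=0.6591>−1
Confirm numerically:
  x=-1.305: |R|=0.94388 <1
  x=-1.298: |R|=0.93752 <1
  x=-1.211: |R|=0.86445 <1
  x=-0.577: |R|=0.66715 <1
  x=-1.824: |R|=1.61578 >1
  x=-1.630: |R|=1.31839 >1
  x=-1.583: |R|=1.25465 >1
Stable set (-1.3636, 0).

z* = -1.3636.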